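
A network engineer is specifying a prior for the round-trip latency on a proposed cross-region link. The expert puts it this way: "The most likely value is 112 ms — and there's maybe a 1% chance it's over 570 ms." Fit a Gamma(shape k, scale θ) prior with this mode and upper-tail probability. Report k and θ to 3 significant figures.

k ≈ 2.47, θ ≈ 76.1

Gamma(k,θ) with k>1 has mode (k−1)θ, so θ = 112/(k−1).
Need P(X < 570) = 0.99 with θ tied to k this way. Start at k = 2, θ = 112: P(X<570) ≈ 0.962.
Too low — raise k to concentrate. Iterating converges to k ≈ 2.47.
Then θ = 112/(2.47−1) ≈ 76.1.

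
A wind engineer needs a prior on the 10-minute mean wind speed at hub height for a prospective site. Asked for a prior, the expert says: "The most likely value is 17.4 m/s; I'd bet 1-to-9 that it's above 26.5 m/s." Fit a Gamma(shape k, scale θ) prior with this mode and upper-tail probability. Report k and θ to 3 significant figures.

Gamma(k,θ) with k>1 has mode (k−1)θ, so θ = 17.4/(k−1).
Need P(X < 26.5) = 0.9 with θ tied to k this way. Start at k = 2, θ = 17.4: P(X<26.5) ≈ 0.450.
Too low — raise k to concentrate. Iterating converges to k ≈ 11.5.
Then θ = 17.4/(11.5−1) ≈ 1.65.

k ≈ 11.5, θ ≈ 1.65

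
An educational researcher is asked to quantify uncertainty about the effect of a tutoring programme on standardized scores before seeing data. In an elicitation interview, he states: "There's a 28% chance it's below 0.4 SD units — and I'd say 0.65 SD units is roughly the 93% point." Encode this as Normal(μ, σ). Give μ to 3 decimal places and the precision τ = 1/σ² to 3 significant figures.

μ = 0.471, τ = 67.8

The p-quantile of Normal(μ,σ) is μ + z_p·σ, with z_{0.28} = -0.5828 and z_{0.93} = 1.476.
Eliminate σ: μ = (z₂·x₁ − z₁·x₂)/(z₂ − z₁) = (1.476·0.4 − (-0.5828)·0.65)/2.059 = 0.471.
Then σ = (x₂ − x₁)/(z₂ − z₁) = (0.65 − 0.4)/2.059 = 0.121.
Precision τ = 1/σ² = 1/0.1214² = 67.8.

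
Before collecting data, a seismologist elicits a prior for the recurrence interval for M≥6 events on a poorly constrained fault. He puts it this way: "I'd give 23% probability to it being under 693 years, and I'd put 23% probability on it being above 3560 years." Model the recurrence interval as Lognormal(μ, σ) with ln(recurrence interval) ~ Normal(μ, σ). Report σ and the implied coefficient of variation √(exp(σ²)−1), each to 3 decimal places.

If T ~ Lognormal(μ,σ) then ln T ~ Normal(μ,σ), so the p-quantile of ln T is μ + z_p·σ.
ln(693) = 6.541 and ln(3560) = 8.178; z_{0.23} = -0.7388, z_{0.77} = 0.7388.
σ = (8.178 − 6.541)/(0.7388 − (-0.7388)) = 1.107.
μ = 6.541 − (-0.7388)·1.107 = 7.359.
CV = √(exp(σ²)−1) = √(exp(1.2265)−1) = 1.552.

σ ≈ 1.107, CV ≈ 1.552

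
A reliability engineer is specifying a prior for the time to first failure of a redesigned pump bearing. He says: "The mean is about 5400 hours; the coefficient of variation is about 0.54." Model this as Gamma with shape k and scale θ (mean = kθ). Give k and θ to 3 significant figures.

k ≈ 3.43, θ ≈ 1570

For Gamma(k, scale θ): mean = kθ, variance = kθ², so CV = 1/√k.
CV = 0.54, hence k = 1/CV² = 3.43.
Then θ = mean/k = 5400/3.43 = 1570.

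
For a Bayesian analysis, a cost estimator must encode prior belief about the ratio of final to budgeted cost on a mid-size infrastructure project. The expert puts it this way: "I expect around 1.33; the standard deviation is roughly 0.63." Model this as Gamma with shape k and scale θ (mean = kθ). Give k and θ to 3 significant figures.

For Gamma(k, scale θ): mean = kθ, variance = kθ², so CV = 1/√k.
CV = SD/mean = 0.63/1.33 = 0.4737, hence k = 1/CV² = 4.46.
Then θ = mean/k = 1.33/4.46 = 0.298.

k ≈ 4.46, θ ≈ 0.298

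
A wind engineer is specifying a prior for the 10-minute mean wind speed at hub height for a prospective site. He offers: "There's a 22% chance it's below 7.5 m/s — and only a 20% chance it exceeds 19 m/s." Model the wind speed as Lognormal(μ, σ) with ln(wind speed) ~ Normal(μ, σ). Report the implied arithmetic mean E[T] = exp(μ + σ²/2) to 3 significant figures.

If T ~ Lognormal(μ,σ) then ln T ~ Normal(μ,σ), so the p-quantile of ln T is μ + z_p·σ.
ln(7.5) = 2.015 and ln(19) = 2.944; z_{0.22} = -0.7722, z_{0.8} = 0.8416.
σ = (2.944 − 2.015)/(0.8416 − (-0.7722)) = 0.576.
μ = 2.015 − (-0.7722)·0.576 = 2.460.
E[T] = exp(μ + σ²/2) = exp(2.460 + 0.1659) = 13.8 m/s.

E[T] ≈ 13.8 m/s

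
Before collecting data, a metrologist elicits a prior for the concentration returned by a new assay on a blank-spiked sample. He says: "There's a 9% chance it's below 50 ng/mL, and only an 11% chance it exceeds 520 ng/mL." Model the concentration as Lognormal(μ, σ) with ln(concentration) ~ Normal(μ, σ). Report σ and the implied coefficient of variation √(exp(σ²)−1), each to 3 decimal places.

If T ~ Lognormal(μ,σ) then ln T ~ Normal(μ,σ), so the p-quantile of ln T is μ + z_p·σ.
ln(50) = 3.912 and ln(520) = 6.254; z_{0.09} = -1.341, z_{0.89} = 1.227.
σ = (6.254 − 3.912)/(1.227 − (-1.341)) = 0.912.
μ = 3.912 − (-1.341)·0.912 = 5.135.
CV = √(exp(σ²)−1) = √(exp(0.8321)−1) = 1.139.

σ ≈ 0.912, CV ≈ 1.139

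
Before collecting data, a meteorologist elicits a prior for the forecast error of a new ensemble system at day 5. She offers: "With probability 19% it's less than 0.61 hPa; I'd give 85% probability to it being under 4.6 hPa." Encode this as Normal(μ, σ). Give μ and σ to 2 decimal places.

The p-quantile of Normal(μ,σ) is μ + z_p·σ, with z_{0.19} = -0.8779 and z_{0.85} = 1.036.
Eliminate σ: μ = (z₂·x₁ − z₁·x₂)/(z₂ − z₁) = (1.036·0.61 − (-0.8779)·4.6)/1.914 = 2.44.
Then σ = (x₂ − x₁)/(z₂ − z₁) = (4.6 − 0.61)/1.914 = 2.08.

μ = 2.44, σ = 2.08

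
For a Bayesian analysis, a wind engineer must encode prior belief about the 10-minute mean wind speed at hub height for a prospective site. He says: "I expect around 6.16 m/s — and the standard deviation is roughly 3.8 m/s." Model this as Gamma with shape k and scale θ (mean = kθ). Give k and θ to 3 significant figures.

k ≈ 2.63, θ ≈ 2.34

For Gamma(k, scale θ): mean = kθ, variance = kθ², so CV = 1/√k.
CV = SD/mean = 3.8/6.16 = 0.6169, hence k = 1/CV² = 2.63.
Then θ = mean/k = 6.16/2.63 = 2.34.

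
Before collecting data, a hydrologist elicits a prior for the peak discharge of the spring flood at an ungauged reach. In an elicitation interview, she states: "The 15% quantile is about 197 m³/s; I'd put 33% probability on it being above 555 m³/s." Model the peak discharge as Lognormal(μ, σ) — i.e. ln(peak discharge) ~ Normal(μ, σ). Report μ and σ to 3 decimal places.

If T ~ Lognormal(μ,σ) then ln T ~ Normal(μ,σ), so the p-quantile of ln T is μ + z_p·σ.
ln(197) = 5.283 and ln(555) = 6.319; z_{0.15} = -1.036, z_{0.67} = 0.4399.
σ = (6.319 − 5.283)/(0.4399 − (-1.036)) = 0.702.
μ = 5.283 − (-1.036)·0.702 = 6.010.

μ ≈ 6.010, σ ≈ 0.702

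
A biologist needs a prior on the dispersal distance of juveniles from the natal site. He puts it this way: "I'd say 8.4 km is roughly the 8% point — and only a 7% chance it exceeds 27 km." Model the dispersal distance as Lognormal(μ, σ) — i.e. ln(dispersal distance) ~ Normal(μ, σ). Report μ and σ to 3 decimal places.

If T ~ Lognormal(μ,σ) then ln T ~ Normal(μ,σ), so the p-quantile of ln T is μ + z_p·σ.
ln(8.4) = 2.128 and ln(27) = 3.296; z_{0.08} = -1.405, z_{0.93} = 1.476.
σ = (3.296 − 2.128)/(1.476 − (-1.405)) = 0.405.
μ = 2.128 − (-1.405)·0.405 = 2.698.

μ ≈ 2.698, σ ≈ 0.405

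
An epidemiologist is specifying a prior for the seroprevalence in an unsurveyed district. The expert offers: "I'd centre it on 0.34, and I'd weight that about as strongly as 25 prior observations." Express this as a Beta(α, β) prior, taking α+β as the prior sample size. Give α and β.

α = 8.5, β = 16.5

Under the effective-sample-size interpretation, Beta(α, β) has prior mean α/(α+β) and prior sample size α+β.
So α+β = 25 and α/(α+β) = 0.34, giving α = 0.34·25 = 8.5 and β = 25 − 8.5 = 16.5.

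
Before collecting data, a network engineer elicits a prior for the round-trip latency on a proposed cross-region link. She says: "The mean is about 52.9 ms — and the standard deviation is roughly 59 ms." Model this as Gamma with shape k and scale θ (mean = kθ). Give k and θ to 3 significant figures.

For Gamma(k, scale θ): mean = kθ, variance = kθ², so CV = 1/√k.
CV = SD/mean = 59/52.9 = 1.115, hence k = 1/CV² = 0.804.
Then θ = mean/k = 52.9/0.804 = 65.8.

k ≈ 0.804, θ ≈ 65.8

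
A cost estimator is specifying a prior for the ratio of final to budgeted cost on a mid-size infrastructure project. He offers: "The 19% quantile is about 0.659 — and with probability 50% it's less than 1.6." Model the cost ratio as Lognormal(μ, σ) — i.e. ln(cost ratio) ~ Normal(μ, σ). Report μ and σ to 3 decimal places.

If T ~ Lognormal(μ,σ) then ln T ~ Normal(μ,σ), so the p-quantile of ln T is μ + z_p·σ.
ln(0.659) = -0.417 and ln(1.6) = 0.47; z_{0.19} = -0.8779, z_{0.5} = 0.
σ = (0.47 − -0.417)/(0 − (-0.8779)) = 1.010.
μ = -0.417 − (-0.8779)·1.010 = 0.470.

μ ≈ 0.470, σ ≈ 1.010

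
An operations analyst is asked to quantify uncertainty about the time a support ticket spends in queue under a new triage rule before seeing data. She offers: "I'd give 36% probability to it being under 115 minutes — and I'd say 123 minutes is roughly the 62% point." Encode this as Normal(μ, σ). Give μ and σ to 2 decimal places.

For Normal(μ,σ), the p-quantile is μ + z_p·σ. Here z_{0.36} = -0.3585, z_{0.62} = 0.3055.
So 115 = μ − 0.3585σ and 123 = μ + 0.3055σ.
Subtracting: σ = (123 − 115)/(0.3055 − (-0.3585)) = 12.05.
Then μ = 115 − (-0.3585)·12.05 = 119.32.

μ = 119.32, σ = 12.05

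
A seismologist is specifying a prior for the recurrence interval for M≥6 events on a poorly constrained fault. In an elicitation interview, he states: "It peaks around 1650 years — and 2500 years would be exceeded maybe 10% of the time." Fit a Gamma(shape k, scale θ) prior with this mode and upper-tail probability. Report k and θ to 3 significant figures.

Gamma(k,θ) with k>1 has mode (k−1)θ, so θ = 1650/(k−1).
Need P(X < 2500) = 0.9 with θ tied to k this way. Start at k = 2, θ = 1650: P(X<2500) ≈ 0.447.
Too low — raise k to concentrate. Iterating converges to k ≈ 11.8.
Then θ = 1650/(11.8−1) ≈ 153.

k ≈ 11.8, θ ≈ 153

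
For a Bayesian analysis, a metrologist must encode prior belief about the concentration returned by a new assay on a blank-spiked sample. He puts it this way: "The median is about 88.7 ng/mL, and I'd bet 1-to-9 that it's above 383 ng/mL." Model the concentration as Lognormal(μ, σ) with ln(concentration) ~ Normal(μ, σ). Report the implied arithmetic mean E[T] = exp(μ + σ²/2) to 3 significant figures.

If T ~ Lognormal(μ,σ) then ln T ~ Normal(μ,σ), so the p-quantile of ln T is μ + z_p·σ.
ln(88.7) = 4.485 and ln(383) = 5.948; z_{0.5} = 0, z_{0.9} = 1.282.
σ = (5.948 − 4.485)/(1.282 − (0)) = 1.141.
μ = 4.485 − (0)·1.141 = 4.485.
E[T] = exp(μ + σ²/2) = exp(4.485 + 0.6514) = 170 ng/mL.

E[T] ≈ 170 ng/mL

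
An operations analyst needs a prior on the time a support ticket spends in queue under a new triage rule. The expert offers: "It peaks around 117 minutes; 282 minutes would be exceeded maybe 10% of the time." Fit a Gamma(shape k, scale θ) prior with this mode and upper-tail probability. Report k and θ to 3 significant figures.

Gamma(k,θ) with k>1 has mode (k−1)θ, so θ = 117/(k−1).
Need P(X < 282) = 0.9 with θ tied to k this way. Start at k = 2, θ = 117: P(X<282) ≈ 0.694.
Too low — raise k to concentrate. Iterating converges to k ≈ 3.48.
Then θ = 117/(3.48−1) ≈ 47.1.

k ≈ 3.48, θ ≈ 47.1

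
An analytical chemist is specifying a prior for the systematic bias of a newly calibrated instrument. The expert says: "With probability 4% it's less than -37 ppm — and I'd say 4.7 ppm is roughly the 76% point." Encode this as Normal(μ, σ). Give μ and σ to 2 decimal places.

μ = -7.29, σ = 16.97

For Normal(μ,σ), the p-quantile is μ + z_p·σ. Here z_{0.04} = -1.751, z_{0.76} = 0.7063.
So -37 = μ − 1.751σ and 4.7 = μ + 0.7063σ.
Subtracting: σ = (4.7 − -37)/(0.7063 − (-1.751)) = 16.97.
Then μ = -37 − (-1.751)·16.97 = -7.29.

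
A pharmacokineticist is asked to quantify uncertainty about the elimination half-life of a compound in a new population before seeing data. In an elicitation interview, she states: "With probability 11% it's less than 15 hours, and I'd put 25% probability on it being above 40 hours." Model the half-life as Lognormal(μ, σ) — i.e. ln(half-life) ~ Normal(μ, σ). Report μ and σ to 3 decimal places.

μ ≈ 3.341, σ ≈ 0.516

If T ~ Lognormal(μ,σ) then ln T ~ Normal(μ,σ), so the p-quantile of ln T is μ + z_p·σ.
ln(15) = 2.708 and ln(40) = 3.689; z_{0.11} = -1.227, z_{0.75} = 0.6745.
σ = (3.689 − 2.708)/(0.6745 − (-1.227)) = 0.516.
μ = 2.708 − (-1.227)·0.516 = 3.341.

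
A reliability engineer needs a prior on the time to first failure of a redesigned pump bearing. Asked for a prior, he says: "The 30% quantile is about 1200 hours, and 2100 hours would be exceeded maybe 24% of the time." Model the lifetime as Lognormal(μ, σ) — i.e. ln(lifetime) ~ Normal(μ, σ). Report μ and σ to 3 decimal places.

If T ~ Lognormal(μ,σ) then ln T ~ Normal(μ,σ), so the p-quantile of ln T is μ + z_p·σ.
ln(1200) = 7.09 and ln(2100) = 7.65; z_{0.3} = -0.5244, z_{0.76} = 0.7063.
σ = (7.65 − 7.09)/(0.7063 − (-0.5244)) = 0.455.
μ = 7.09 − (-0.5244)·0.455 = 7.329.

μ ≈ 7.329, σ ≈ 0.455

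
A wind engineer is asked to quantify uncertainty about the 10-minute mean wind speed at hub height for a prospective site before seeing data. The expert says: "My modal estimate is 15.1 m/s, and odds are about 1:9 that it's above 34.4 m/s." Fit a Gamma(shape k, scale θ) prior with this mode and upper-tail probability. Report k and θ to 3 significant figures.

k ≈ 3.84, θ ≈ 5.32

Gamma(k,θ) with k>1 has mode (k−1)θ, so θ = 15.1/(k−1).
Need P(X < 34.4) = 0.9 with θ tied to k this way. Start at k = 2, θ = 15.1: P(X<34.4) ≈ 0.664.
Too low — raise k to concentrate. Iterating converges to k ≈ 3.84.
Then θ = 15.1/(3.84−1) ≈ 5.32.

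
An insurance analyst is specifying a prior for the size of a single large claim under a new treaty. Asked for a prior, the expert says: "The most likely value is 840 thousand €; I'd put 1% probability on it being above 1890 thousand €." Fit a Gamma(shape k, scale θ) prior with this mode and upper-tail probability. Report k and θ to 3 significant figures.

k ≈ 8.3, θ ≈ 115

Gamma(k,θ) with k>1 has mode (k−1)θ, so θ = 840/(k−1).
Need P(X < 1890) = 0.99 with θ tied to k this way. Start at k = 2, θ = 840: P(X<1890) ≈ 0.657.
Too low — raise k to concentrate. Iterating converges to k ≈ 8.3.
Then θ = 840/(8.3−1) ≈ 115.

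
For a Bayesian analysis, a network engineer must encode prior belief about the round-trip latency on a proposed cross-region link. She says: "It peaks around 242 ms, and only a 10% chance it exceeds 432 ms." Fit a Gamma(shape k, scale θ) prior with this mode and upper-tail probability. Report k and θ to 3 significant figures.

Gamma(k,θ) with k>1 has mode (k−1)θ, so θ = 242/(k−1).
Need P(X < 432) = 0.9 with θ tied to k this way. Start at k = 2, θ = 242: P(X<432) ≈ 0.533.
Too low — raise k to concentrate. Iterating converges to k ≈ 6.67.
Then θ = 242/(6.67−1) ≈ 42.7.

k ≈ 6.67, θ ≈ 42.7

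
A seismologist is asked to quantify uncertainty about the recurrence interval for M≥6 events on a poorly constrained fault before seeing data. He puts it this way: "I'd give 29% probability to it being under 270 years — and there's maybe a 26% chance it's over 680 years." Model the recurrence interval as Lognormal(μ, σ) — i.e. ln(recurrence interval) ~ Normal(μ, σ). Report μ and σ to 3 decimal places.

μ ≈ 6.026, σ ≈ 0.772

If T ~ Lognormal(μ,σ) then ln T ~ Normal(μ,σ), so the p-quantile of ln T is μ + z_p·σ.
ln(270) = 5.598 and ln(680) = 6.522; z_{0.29} = -0.5534, z_{0.74} = 0.6433.
σ = (6.522 − 5.598)/(0.6433 − (-0.5534)) = 0.772.
μ = 5.598 − (-0.5534)·0.772 = 6.026.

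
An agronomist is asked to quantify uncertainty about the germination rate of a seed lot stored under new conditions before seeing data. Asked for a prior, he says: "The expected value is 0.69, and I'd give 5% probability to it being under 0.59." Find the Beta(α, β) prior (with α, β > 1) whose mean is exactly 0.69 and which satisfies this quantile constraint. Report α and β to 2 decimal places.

α ≈ 42.22, β ≈ 18.97

With mean 0.69 fixed, write α = 0.69s, β = 0.31s where s = α+β.
Need P(θ < 0.59) = 0.05 under Beta(0.69s, 0.31s). Normal approximation: (q−m)/√(m(1−m)/s) ≈ z_{0.05} = -1.64, so s ≈ 0.69·0.31·(-1.64)²/(0.59−0.69)² = 57.9.
At s = 57.9: P(θ<0.59) ≈ 0.055. Adjusting to match 0.05 gives s ≈ 61.19.
So α = 0.69·61.19 ≈ 42.22, β = 0.31·61.19 ≈ 18.97.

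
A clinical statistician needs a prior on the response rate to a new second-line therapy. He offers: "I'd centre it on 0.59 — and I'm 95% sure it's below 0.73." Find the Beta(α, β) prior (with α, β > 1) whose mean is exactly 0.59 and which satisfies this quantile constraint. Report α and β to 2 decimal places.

α ≈ 18.25, β ≈ 12.68

With mean 0.59 fixed, write α = 0.59s, β = 0.41s where s = α+β.
Need P(θ < 0.73) = 0.95 under Beta(0.59s, 0.41s). Normal approximation: (q−m)/√(m(1−m)/s) ≈ z_{0.95} = 1.64, so s ≈ 0.59·0.41·(1.64)²/(0.73−0.59)² = 33.4.
At s = 33.4: P(θ<0.73) ≈ 0.957. Adjusting to match 0.95 gives s ≈ 30.93.
So α = 0.59·30.93 ≈ 18.25, β = 0.41·30.93 ≈ 12.68.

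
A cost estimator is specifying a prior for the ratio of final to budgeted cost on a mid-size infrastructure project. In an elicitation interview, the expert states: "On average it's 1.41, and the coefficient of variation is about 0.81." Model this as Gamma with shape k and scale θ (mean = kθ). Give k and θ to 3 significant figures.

For Gamma(k, scale θ): mean = kθ, variance = kθ², so CV = 1/√k.
CV = 0.81, hence k = 1/CV² = 1.52.
Then θ = mean/k = 1.41/1.52 = 0.925.

k ≈ 1.52, θ ≈ 0.925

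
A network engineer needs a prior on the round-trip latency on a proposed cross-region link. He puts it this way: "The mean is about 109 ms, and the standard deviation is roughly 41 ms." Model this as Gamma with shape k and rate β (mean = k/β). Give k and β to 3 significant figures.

For Gamma(k, rate β): mean = k/β, variance = k/β², so CV = 1/√k.
CV = SD/mean = 41/109 = 0.3761, hence k = 1/CV² = 7.07.
Then β = k/mean = 7.07/109 = 0.0648.

k ≈ 7.07, β ≈ 0.0648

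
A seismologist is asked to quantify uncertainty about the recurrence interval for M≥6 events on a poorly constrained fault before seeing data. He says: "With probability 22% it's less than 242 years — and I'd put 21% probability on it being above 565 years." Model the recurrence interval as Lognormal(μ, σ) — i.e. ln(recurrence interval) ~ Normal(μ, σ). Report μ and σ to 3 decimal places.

If T ~ Lognormal(μ,σ) then ln T ~ Normal(μ,σ), so the p-quantile of ln T is μ + z_p·σ.
ln(242) = 5.489 and ln(565) = 6.337; z_{0.22} = -0.7722, z_{0.79} = 0.8064.
σ = (6.337 − 5.489)/(0.8064 − (-0.7722)) = 0.537.
μ = 5.489 − (-0.7722)·0.537 = 5.904.

μ ≈ 5.904, σ ≈ 0.537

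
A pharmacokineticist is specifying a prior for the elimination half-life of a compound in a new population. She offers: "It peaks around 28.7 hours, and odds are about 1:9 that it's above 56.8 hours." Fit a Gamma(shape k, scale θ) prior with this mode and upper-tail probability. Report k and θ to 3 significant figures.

Gamma(k,θ) with k>1 has mode (k−1)θ, so θ = 28.7/(k−1).
Need P(X < 56.8) = 0.9 with θ tied to k this way. Start at k = 2, θ = 28.7: P(X<56.8) ≈ 0.588.
Too low — raise k to concentrate. Iterating converges to k ≈ 5.11.
Then θ = 28.7/(5.11−1) ≈ 6.98.

k ≈ 5.11, θ ≈ 6.98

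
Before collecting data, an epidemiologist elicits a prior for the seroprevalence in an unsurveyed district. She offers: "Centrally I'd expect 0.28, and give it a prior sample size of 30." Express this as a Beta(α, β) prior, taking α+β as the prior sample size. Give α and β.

Under the effective-sample-size interpretation, Beta(α, β) has prior mean α/(α+β) and prior sample size α+β.
So α+β = 30 and α/(α+β) = 0.28, giving α = 0.28·30 = 8.4 and β = 30 − 8.4 = 21.6.

α = 8.4, β = 21.6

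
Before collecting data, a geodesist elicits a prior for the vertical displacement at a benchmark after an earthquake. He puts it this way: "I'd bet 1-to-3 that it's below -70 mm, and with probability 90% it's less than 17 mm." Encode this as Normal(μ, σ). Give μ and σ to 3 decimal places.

μ = -40.000, σ = 44.478

For Normal(μ,σ), the p-quantile is μ + z_p·σ. Here z_{0.25} = -0.6745, z_{0.9} = 1.282.
So -70 = μ − 0.6745σ and 17 = μ + 1.282σ.
Subtracting: σ = (17 − -70)/(1.282 − (-0.6745)) = 44.478.
Then μ = -70 − (-0.6745)·44.478 = -40.000.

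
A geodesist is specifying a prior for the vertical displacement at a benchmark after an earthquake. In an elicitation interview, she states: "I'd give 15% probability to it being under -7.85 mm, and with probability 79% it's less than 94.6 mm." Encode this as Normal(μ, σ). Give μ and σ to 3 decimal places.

The p-quantile of Normal(μ,σ) is μ + z_p·σ, with z_{0.15} = -1.036 and z_{0.79} = 0.8064.
Eliminate σ: μ = (z₂·x₁ − z₁·x₂)/(z₂ − z₁) = (0.8064·-7.85 − (-1.036)·94.6)/1.843 = 49.769.
Then σ = (x₂ − x₁)/(z₂ − z₁) = (94.6 − -7.85)/1.843 = 55.593.

μ = 49.769, σ = 55.593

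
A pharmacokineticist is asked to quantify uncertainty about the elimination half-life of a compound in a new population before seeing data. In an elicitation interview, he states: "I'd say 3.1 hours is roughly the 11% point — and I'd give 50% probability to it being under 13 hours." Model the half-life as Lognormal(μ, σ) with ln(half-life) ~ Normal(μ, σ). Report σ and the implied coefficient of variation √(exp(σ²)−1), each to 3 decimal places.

σ ≈ 1.169, CV ≈ 1.709

If T ~ Lognormal(μ,σ) then ln T ~ Normal(μ,σ), so the p-quantile of ln T is μ + z_p·σ.
ln(3.1) = 1.131 and ln(13) = 2.565; z_{0.11} = -1.227, z_{0.5} = 0.
σ = (2.565 − 1.131)/(0 − (-1.227)) = 1.169.
μ = 1.131 − (-1.227)·1.169 = 2.565.
CV = √(exp(σ²)−1) = √(exp(1.3661)−1) = 1.709.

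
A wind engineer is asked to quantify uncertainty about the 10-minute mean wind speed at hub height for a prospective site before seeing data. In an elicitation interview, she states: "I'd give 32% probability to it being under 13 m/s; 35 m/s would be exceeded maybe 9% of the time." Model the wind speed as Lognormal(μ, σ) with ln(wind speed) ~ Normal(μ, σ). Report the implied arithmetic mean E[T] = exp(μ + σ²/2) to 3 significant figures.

If T ~ Lognormal(μ,σ) then ln T ~ Normal(μ,σ), so the p-quantile of ln T is μ + z_p·σ.
ln(13) = 2.565 and ln(35) = 3.555; z_{0.32} = -0.4677, z_{0.91} = 1.341.
σ = (3.555 − 2.565)/(1.341 − (-0.4677)) = 0.548.
μ = 2.565 − (-0.4677)·0.548 = 2.821.
E[T] = exp(μ + σ²/2) = exp(2.821 + 0.1500) = 19.5 m/s.

E[T] ≈ 19.5 m/s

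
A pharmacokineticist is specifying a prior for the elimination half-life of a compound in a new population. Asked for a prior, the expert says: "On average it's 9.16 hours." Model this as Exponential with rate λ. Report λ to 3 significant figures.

Exponential mean = 1/λ, so λ = 1/9.16 = 0.109.

λ ≈ 0.109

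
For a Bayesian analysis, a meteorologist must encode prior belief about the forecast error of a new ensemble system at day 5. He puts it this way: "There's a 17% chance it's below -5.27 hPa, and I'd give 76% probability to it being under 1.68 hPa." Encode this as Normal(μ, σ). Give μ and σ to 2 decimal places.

μ = -1.28, σ = 4.19

The p-quantile of Normal(μ,σ) is μ + z_p·σ, with z_{0.17} = -0.9542 and z_{0.76} = 0.7063.
Eliminate σ: μ = (z₂·x₁ − z₁·x₂)/(z₂ − z₁) = (0.7063·-5.27 − (-0.9542)·1.68)/1.66 = -1.28.
Then σ = (x₂ − x₁)/(z₂ − z₁) = (1.68 − -5.27)/1.66 = 4.19.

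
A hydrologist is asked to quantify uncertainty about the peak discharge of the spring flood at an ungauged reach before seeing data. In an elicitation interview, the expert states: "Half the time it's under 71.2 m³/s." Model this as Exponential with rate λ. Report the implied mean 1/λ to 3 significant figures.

mean ≈ 103 m³/s

Exponential median = ln 2 / λ, so λ = ln 2 / 71.2 = 0.00974.
Mean = 1/λ = 103 m³/s.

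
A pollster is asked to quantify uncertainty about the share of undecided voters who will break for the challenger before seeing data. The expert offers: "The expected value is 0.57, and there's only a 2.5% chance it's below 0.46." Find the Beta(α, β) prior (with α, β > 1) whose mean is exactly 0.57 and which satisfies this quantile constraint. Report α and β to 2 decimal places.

With mean 0.57 fixed, write α = 0.57s, β = 0.43s where s = α+β.
Need P(θ < 0.46) = 0.025 under Beta(0.57s, 0.43s). Normal approximation: (q−m)/√(m(1−m)/s) ≈ z_{0.025} = -1.96, so s ≈ 0.57·0.43·(-1.96)²/(0.46−0.57)² = 77.8.
At s = 77.8: P(θ<0.46) ≈ 0.026. Adjusting to match 0.025 gives s ≈ 78.80.
So α = 0.57·78.80 ≈ 44.91, β = 0.43·78.80 ≈ 33.88.

α ≈ 44.91, β ≈ 33.88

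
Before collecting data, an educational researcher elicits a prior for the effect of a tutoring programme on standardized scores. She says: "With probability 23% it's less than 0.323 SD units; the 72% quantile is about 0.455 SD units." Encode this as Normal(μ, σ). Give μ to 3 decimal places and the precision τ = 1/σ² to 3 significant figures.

μ = 0.397, τ = 100

For Normal(μ,σ), the p-quantile is μ + z_p·σ. Here z_{0.23} = -0.7388, z_{0.72} = 0.5828.
So 0.323 = μ − 0.7388σ and 0.455 = μ + 0.5828σ.
Subtracting: σ = (0.455 − 0.323)/(0.5828 − (-0.7388)) = 0.100.
Then μ = 0.323 − (-0.7388)·0.100 = 0.397.
Precision τ = 1/σ² = 1/0.09987² = 100.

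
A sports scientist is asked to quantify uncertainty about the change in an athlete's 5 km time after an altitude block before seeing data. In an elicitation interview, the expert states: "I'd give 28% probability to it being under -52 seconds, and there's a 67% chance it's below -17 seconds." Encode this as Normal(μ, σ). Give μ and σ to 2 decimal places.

μ = -32.05, σ = 34.22

The p-quantile of Normal(μ,σ) is μ + z_p·σ, with z_{0.28} = -0.5828 and z_{0.67} = 0.4399.
Eliminate σ: μ = (z₂·x₁ − z₁·x₂)/(z₂ − z₁) = (0.4399·-52 − (-0.5828)·-17)/1.023 = -32.05.
Then σ = (x₂ − x₁)/(z₂ − z₁) = (-17 − -52)/1.023 = 34.22.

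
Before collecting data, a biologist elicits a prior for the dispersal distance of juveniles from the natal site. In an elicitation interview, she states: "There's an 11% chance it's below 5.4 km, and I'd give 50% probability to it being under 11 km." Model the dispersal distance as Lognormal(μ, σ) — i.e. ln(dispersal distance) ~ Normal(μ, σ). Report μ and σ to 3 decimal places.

μ ≈ 2.398, σ ≈ 0.580

If T ~ Lognormal(μ,σ) then ln T ~ Normal(μ,σ), so the p-quantile of ln T is μ + z_p·σ.
ln(5.4) = 1.686 and ln(11) = 2.398; z_{0.11} = -1.227, z_{0.5} = 0.
σ = (2.398 − 1.686)/(0 − (-1.227)) = 0.580.
μ = 1.686 − (-1.227)·0.580 = 2.398.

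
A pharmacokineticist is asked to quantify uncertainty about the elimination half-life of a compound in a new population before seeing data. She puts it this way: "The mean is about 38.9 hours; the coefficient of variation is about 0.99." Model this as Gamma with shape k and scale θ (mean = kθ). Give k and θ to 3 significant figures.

For Gamma(k, scale θ): mean = kθ, variance = kθ², so CV = 1/√k.
CV = 0.99, hence k = 1/CV² = 1.02.
Then θ = mean/k = 38.9/1.02 = 38.1.

k ≈ 1.02, θ ≈ 38.1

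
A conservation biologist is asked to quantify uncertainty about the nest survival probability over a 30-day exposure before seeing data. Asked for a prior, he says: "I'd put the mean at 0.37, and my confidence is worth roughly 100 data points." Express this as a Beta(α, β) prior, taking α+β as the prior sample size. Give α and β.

α = 37, β = 63

Under the effective-sample-size interpretation, Beta(α, β) has prior mean α/(α+β) and prior sample size α+β.
So α+β = 100 and α/(α+β) = 0.37, giving α = 0.37·100 = 37 and β = 100 − 37 = 63.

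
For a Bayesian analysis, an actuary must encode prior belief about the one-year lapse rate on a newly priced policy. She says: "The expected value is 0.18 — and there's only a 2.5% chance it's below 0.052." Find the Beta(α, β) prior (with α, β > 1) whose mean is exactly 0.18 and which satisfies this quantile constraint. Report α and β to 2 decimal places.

With mean 0.18 fixed, write α = 0.18s, β = 0.82s where s = α+β.
Need P(θ < 0.052) = 0.025 under Beta(0.18s, 0.82s). Normal approximation: (q−m)/√(m(1−m)/s) ≈ z_{0.025} = -1.96, so s ≈ 0.18·0.82·(-1.96)²/(0.052−0.18)² = 34.6.
At s = 34.6: P(θ<0.052) ≈ 0.005. Adjusting to match 0.025 gives s ≈ 21.29.
So α = 0.18·21.29 ≈ 3.83, β = 0.82·21.29 ≈ 17.46.

α ≈ 3.83, β ≈ 17.46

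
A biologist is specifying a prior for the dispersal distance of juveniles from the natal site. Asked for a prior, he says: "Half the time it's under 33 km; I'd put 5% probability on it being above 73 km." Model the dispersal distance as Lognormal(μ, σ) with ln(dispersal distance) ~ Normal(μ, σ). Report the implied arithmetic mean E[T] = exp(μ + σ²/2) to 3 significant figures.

If T ~ Lognormal(μ,σ) then ln T ~ Normal(μ,σ), so the p-quantile of ln T is μ + z_p·σ.
ln(33) = 3.497 and ln(73) = 4.29; z_{0.5} = 0, z_{0.95} = 1.645.
σ = (4.29 − 3.497)/(1.645 − (0)) = 0.483.
μ = 3.497 − (0)·0.483 = 3.497.
E[T] = exp(μ + σ²/2) = exp(3.497 + 0.1165) = 37.1 km.

E[T] ≈ 37.1 km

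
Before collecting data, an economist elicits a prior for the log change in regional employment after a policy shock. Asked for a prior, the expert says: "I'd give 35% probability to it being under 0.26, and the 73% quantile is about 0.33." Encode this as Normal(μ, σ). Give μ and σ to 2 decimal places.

The p-quantile of Normal(μ,σ) is μ + z_p·σ, with z_{0.35} = -0.3853 and z_{0.73} = 0.6128.
Eliminate σ: μ = (z₂·x₁ − z₁·x₂)/(z₂ − z₁) = (0.6128·0.26 − (-0.3853)·0.33)/0.9981 = 0.29.
Then σ = (x₂ − x₁)/(z₂ − z₁) = (0.33 − 0.26)/0.9981 = 0.07.

μ = 0.29, σ = 0.07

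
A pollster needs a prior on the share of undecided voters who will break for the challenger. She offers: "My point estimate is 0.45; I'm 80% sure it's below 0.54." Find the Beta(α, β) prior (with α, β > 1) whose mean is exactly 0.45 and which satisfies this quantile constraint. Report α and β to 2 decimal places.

α ≈ 9.70, β ≈ 11.86

With mean 0.45 fixed, write α = 0.45s, β = 0.55s where s = α+β.
Need P(θ < 0.54) = 0.8 under Beta(0.45s, 0.55s). Normal approximation: (q−m)/√(m(1−m)/s) ≈ z_{0.8} = 0.842, so s ≈ 0.45·0.55·(0.842)²/(0.54−0.45)² = 21.6.
At s = 21.6: P(θ<0.54) ≈ 0.800. Adjusting to match 0.8 gives s ≈ 21.56.
So α = 0.45·21.56 ≈ 9.70, β = 0.55·21.56 ≈ 11.86.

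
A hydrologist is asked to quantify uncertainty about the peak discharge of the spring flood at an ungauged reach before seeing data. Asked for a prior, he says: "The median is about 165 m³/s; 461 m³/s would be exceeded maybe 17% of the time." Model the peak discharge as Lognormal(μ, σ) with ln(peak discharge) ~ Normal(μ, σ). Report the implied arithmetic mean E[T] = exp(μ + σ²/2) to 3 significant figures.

If T ~ Lognormal(μ,σ) then ln T ~ Normal(μ,σ), so the p-quantile of ln T is μ + z_p·σ.
ln(165) = 5.106 and ln(461) = 6.133; z_{0.5} = 0, z_{0.83} = 0.9542.
σ = (6.133 − 5.106)/(0.9542 − (0)) = 1.077.
μ = 5.106 − (0)·1.077 = 5.106.
E[T] = exp(μ + σ²/2) = exp(5.106 + 0.5798) = 295 m³/s.

E[T] ≈ 295 m³/s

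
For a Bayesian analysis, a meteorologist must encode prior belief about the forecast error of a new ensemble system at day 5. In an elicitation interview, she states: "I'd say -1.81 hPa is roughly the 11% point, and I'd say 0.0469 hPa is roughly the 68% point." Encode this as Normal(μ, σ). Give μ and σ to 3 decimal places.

For Normal(μ,σ), the p-quantile is μ + z_p·σ. Here z_{0.11} = -1.227, z_{0.68} = 0.4677.
So -1.81 = μ − 1.227σ and 0.0469 = μ + 0.4677σ.
Subtracting: σ = (0.0469 − -1.81)/(0.4677 − (-1.227)) = 1.096.
Then μ = -1.81 − (-1.227)·1.096 = -0.466.

μ = -0.466, σ = 1.096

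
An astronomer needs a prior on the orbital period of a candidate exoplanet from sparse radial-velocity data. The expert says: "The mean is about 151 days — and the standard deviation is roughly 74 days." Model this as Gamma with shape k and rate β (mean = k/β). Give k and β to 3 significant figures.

For Gamma(k, rate β): mean = k/β, variance = k/β², so CV = 1/√k.
CV = SD/mean = 74/151 = 0.4901, hence k = 1/CV² = 4.16.
Then β = k/mean = 4.16/151 = 0.0276.

k ≈ 4.16, β ≈ 0.0276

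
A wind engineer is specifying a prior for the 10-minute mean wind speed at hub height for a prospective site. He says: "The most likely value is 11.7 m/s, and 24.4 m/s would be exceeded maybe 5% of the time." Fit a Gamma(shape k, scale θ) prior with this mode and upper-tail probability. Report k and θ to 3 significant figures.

k ≈ 6.12, θ ≈ 2.29

Gamma(k,θ) with k>1 has mode (k−1)θ, so θ = 11.7/(k−1).
Need P(X < 24.4) = 0.95 with θ tied to k this way. Start at k = 2, θ = 11.7: P(X<24.4) ≈ 0.617.
Too low — raise k to concentrate. Iterating converges to k ≈ 6.12.
Then θ = 11.7/(6.12−1) ≈ 2.29.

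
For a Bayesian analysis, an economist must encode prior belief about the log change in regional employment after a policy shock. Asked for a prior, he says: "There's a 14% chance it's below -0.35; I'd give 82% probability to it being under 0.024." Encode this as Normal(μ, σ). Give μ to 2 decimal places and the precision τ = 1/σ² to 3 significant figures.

μ = -0.15, τ = 28.5

For Normal(μ,σ), the p-quantile is μ + z_p·σ. Here z_{0.14} = -1.08, z_{0.82} = 0.9154.
So -0.35 = μ − 1.08σ and 0.024 = μ + 0.9154σ.
Subtracting: σ = (0.024 − -0.35)/(0.9154 − (-1.08)) = 0.19.
Then μ = -0.35 − (-1.08)·0.19 = -0.15.
Precision τ = 1/σ² = 1/0.1874² = 28.5.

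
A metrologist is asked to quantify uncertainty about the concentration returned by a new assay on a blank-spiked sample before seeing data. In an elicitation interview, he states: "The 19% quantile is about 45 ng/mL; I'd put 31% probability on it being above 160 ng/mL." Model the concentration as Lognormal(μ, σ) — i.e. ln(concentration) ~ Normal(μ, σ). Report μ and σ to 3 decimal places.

If T ~ Lognormal(μ,σ) then ln T ~ Normal(μ,σ), so the p-quantile of ln T is μ + z_p·σ.
ln(45) = 3.807 and ln(160) = 5.075; z_{0.19} = -0.8779, z_{0.69} = 0.4959.
σ = (5.075 − 3.807)/(0.4959 − (-0.8779)) = 0.923.
μ = 3.807 − (-0.8779)·0.923 = 4.617.

μ ≈ 4.617, σ ≈ 0.923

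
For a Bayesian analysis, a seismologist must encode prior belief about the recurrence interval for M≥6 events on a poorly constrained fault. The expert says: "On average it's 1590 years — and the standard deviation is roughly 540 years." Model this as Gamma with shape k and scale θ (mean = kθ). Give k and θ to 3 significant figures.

For Gamma(k, scale θ): mean = kθ, variance = kθ², so CV = 1/√k.
CV = SD/mean = 540/1590 = 0.3396, hence k = 1/CV² = 8.67.
Then θ = mean/k = 1590/8.67 = 183.

k ≈ 8.67, θ ≈ 183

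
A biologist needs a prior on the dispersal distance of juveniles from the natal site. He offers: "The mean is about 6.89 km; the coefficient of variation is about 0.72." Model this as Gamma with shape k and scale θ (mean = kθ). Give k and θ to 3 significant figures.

k ≈ 1.93, θ ≈ 3.57

For Gamma(k, scale θ): mean = kθ, variance = kθ², so CV = 1/√k.
CV = 0.72, hence k = 1/CV² = 1.93.
Then θ = mean/k = 6.89/1.93 = 3.57.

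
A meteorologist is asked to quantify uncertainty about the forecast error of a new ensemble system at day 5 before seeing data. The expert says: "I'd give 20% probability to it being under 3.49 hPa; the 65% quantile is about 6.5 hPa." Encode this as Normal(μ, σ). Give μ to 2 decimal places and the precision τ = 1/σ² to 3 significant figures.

μ = 5.55, τ = 0.166

For Normal(μ,σ), the p-quantile is μ + z_p·σ. Here z_{0.2} = -0.8416, z_{0.65} = 0.3853.
So 3.49 = μ − 0.8416σ and 6.5 = μ + 0.3853σ.
Subtracting: σ = (6.5 − 3.49)/(0.3853 − (-0.8416)) = 2.45.
Then μ = 3.49 − (-0.8416)·2.45 = 5.55.
Precision τ = 1/σ² = 1/2.453² = 0.166.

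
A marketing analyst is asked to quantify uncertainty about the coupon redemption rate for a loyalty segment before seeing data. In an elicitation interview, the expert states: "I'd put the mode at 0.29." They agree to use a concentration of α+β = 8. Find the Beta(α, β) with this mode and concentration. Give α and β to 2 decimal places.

α = 2.74, β = 5.26

For α,β > 1 the Beta mode is (α−1)/(α+β−2). With α+β = 8, the mode is (α−1)/6.
Set (α−1)/6 = 0.29 → α = 1 + 0.29·6 = 2.74.
β = 8 − α = 5.26.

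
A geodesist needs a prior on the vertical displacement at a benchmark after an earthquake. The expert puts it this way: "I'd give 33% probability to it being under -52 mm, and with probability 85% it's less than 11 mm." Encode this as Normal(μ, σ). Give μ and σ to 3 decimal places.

μ = -33.228, σ = 42.673

For Normal(μ,σ), the p-quantile is μ + z_p·σ. Here z_{0.33} = -0.4399, z_{0.85} = 1.036.
So -52 = μ − 0.4399σ and 11 = μ + 1.036σ.
Subtracting: σ = (11 − -52)/(1.036 − (-0.4399)) = 42.673.
Then μ = -52 − (-0.4399)·42.673 = -33.228.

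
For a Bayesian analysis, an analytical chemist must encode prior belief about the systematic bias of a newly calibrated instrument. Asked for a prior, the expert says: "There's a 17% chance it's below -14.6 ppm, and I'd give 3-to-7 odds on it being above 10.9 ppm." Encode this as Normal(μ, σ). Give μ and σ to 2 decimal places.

For Normal(μ,σ), the p-quantile is μ + z_p·σ. Here z_{0.17} = -0.9542, z_{0.7} = 0.5244.
So -14.6 = μ − 0.9542σ and 10.9 = μ + 0.5244σ.
Subtracting: σ = (10.9 − -14.6)/(0.5244 − (-0.9542)) = 17.25.
Then μ = -14.6 − (-0.9542)·17.25 = 1.86.

μ = 1.86, σ = 17.25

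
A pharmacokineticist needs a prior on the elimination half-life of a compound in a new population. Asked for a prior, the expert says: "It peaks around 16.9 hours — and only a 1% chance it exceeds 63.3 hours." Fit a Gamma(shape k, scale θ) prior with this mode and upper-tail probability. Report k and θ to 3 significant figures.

k ≈ 3.44, θ ≈ 6.93

Gamma(k,θ) with k>1 has mode (k−1)θ, so θ = 16.9/(k−1).
Need P(X < 63.3) = 0.99 with θ tied to k this way. Start at k = 2, θ = 16.9: P(X<63.3) ≈ 0.888.
Too low — raise k to concentrate. Iterating converges to k ≈ 3.44.
Then θ = 16.9/(3.44−1) ≈ 6.93.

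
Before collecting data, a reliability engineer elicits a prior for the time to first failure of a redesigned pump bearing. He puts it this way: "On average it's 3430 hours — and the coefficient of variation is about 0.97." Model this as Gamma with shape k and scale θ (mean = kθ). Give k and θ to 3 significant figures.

k ≈ 1.06, θ ≈ 3230

For Gamma(k, scale θ): mean = kθ, variance = kθ², so CV = 1/√k.
CV = 0.97, hence k = 1/CV² = 1.06.
Then θ = mean/k = 3430/1.06 = 3230.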